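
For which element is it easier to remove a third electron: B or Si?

IE_3 is the cost of taking one more electron from the +2 cation: B²⁺ still has 1 valence electron; Si²⁺ still has 2 valence electrons.
All are still removing valence electrons, so compare the +2 ions as you would atoms: IE_3 generally rises across a period (higher Z_eff) and falls down a group (larger shell), subject to the usual subshell exceptions.
Valence configurations: B²⁺ [He]2s¹, Si²⁺ [Ne]3s².
Approximate IE_3 values (kJ/mol): B 3660, Si 3232.
Hence IE_3: Si < B.

Si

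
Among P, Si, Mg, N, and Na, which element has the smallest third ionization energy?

P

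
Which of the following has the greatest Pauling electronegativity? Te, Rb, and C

C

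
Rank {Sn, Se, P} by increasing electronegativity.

Sn < P < Se

P is in period 3, group 15; Se is in period 4, group 16; Sn is in period 5, group 14.
Smaller atoms with higher effective nuclear charge are more electronegative.
Here both period and group differ, so the two effects have to be weighed against each other.
P > Sn: relative to Sn, both the across-period and down-group shifts push P's electronegativity up.
Se > P: period and group pull opposite ways; the across-period shift dominates (2.55 vs 2.19).
Tabulated electronegativity (Pauling): P 2.19, Se 2.55, Sn 1.96.
So from lowest to highest: Sn < P < Se.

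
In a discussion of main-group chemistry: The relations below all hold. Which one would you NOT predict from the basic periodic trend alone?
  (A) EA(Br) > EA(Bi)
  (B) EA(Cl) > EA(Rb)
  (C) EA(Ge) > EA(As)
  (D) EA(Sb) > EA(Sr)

The general trend: electron affinity increases across a period and decreases down a group.
(A) Br (period 4, group 17) vs Bi (period 6, group 15): the stated order agrees with the simple trend.
(B) Cl (period 3, group 17) vs Rb (period 5, group 1): the stated order agrees with the simple trend.
(C) Ge (period 4, group 14) vs As (period 4, group 15): the stated order contradicts the simple trend.
(D) Sb (period 5, group 15) vs Sr (period 5, group 2): the stated order agrees with the simple trend.
The exception is (C): adding an electron to As's half-filled 4p³ is unfavourable, so Ge (4p²) has the more exothermic EA.

(C)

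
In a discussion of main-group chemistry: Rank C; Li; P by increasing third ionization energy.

IE_3 is the cost of taking one more electron from the +2 cation: C²⁺ still has 2 valence electrons; Li²⁺ is already 1 electron into the core; P²⁺ still has 3 valence electrons.
Pulling an electron out of a noble-gas core costs far more than removing a remaining valence electron, so Li sits at the high end of IE_3.
Valence configurations: C²⁺ [He]2s², P²⁺ [Ne]3s²3p¹.
Approximate IE_3 values (kJ/mol): C 4620, Li 11815, P 2914.
Overall IE_3 order: P < C < Li.

P, C, Li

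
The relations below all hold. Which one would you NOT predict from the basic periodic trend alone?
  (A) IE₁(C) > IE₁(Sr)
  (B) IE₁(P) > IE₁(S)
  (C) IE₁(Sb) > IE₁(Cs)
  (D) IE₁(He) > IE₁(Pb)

(B)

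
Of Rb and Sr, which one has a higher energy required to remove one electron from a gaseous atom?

Rb is in period 5, group 1; Sr is in period 5, group 2.
Across a period the outer electron is held more tightly (higher IE₁); down a group it sits in a higher shell, more shielded, and comes off more easily.
All lie in period 5, so first ionization energy increases left to right.
So Sr has the higher energy required to remove one electron from a gaseous atom (Sr > Rb).

Sr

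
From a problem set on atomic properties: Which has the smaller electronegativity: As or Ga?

Ga is in period 4, group 13; As is in period 4, group 15.
Atoms toward the upper right of the periodic table pull bonding electrons most strongly.
All lie in period 4, so electronegativity increases left to right.
So Ga has the smaller electronegativity (Ga < As).

Ga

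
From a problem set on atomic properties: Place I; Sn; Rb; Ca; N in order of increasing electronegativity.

Rb < Ca < Sn < I < N

N is in period 2, group 15; Ca is in period 4, group 2; Rb is in period 5, group 1; Sn is in period 5, group 14; I is in period 5, group 17.
Atoms toward the upper right of the periodic table pull bonding electrons most strongly.
Here both period and group differ, so the two effects have to be weighed against each other.
Ca > Rb: relative to Rb, both the across-period and down-group shifts push Ca's electronegativity up.
Sn > Ca: the two effects oppose for this pair; the across-period effect wins (1.96 vs 1.00).
I > Sn: I lies to the right of Sn in period 5, so the across-period effect alone puts I higher.
N > I: period and group pull opposite ways; the down-group shift dominates (3.04 vs 2.66).
For reference (Pauling): N 3.04, Ca 1.00, Rb 0.82, Sn 1.96, I 2.66.
So from lowest to highest: Rb < Ca < Sn < I < N.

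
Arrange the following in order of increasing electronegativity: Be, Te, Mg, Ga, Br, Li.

Li < Mg < Be < Ga < Te < Br

Electronegativity increases across a period and decreases down a group, tracking effective nuclear charge and atomic size.
Neither a single period nor a single group — weigh both effects.
Mg > Li: period and group pull opposite ways; the across-period shift dominates (1.31 vs 0.98).
Be > Mg: Be sits above Mg in group 2, so the down-group effect alone puts Be higher.
Ga > Be: period and group pull opposite ways; the across-period shift dominates (1.81 vs 1.57).
Te > Ga: period and group pull opposite ways; the across-period shift dominates (2.10 vs 1.81).
Br > Te: relative to Te, both the across-period and down-group shifts push Br's electronegativity up.
Tabulated electronegativity (Pauling): Li 0.98, Be 1.57, Mg 1.31, Ga 1.81, Br 2.96, Te 2.10.
So from lowest to highest: Li < Mg < Be < Ga < Te < Br.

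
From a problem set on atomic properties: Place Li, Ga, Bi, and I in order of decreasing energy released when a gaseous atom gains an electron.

I > Bi > Li > Ga

Li is in period 2, group 1; Ga is in period 4, group 13; I is in period 5, group 17; Bi is in period 6, group 15.
Atoms with high Z_eff and room in the valence shell (especially the halogens) have the most exothermic electron affinities.
Here both period and group differ, so the two effects have to be weighed against each other.
Li > Ga: period and group pull opposite ways; the down-group shift dominates (60 vs 29 kJ/mol).
Bi > Li: period and group pull opposite ways; the across-period shift dominates (91 vs 60 kJ/mol).
I > Bi: both effects reinforce here, so I is clearly the higher of the two.
Approximate values (kJ/mol): Li 60, Ga 29, I 295, Bi 91.
So from highest to lowest: I > Bi > Li > Ga.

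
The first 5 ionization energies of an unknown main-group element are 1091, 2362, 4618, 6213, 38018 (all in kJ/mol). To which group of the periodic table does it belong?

Look for the largest jump between consecutive ionization energies: IE5/IE4 ≈ 6.1, far larger than any earlier ratio.
That jump marks the point where a core electron is being removed. So the atom has 4 valence electrons.
A main-group element with 4 valence electrons is in group 14.

Group 14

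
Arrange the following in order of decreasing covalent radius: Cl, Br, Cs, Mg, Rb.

Mg is in period 3, group 2; Cl is in period 3, group 17; Br is in period 4, group 17; Rb is in period 5, group 1; Cs is in period 6, group 1.
Moving right in a period, electrons are added to the same shell under a stronger nuclear pull, so atoms get smaller; moving down, a new shell is opened and atoms get larger.
Neither a single period nor a single group — weigh both effects.
Br > Cl: they share group 17; the group trend gives Br the larger value.
Mg > Br: the two effects oppose for this pair; the across-period effect wins (139 vs 114 pm).
Rb > Mg: relative to Mg, both the across-period and down-group shifts push Rb's atomic radius up.
Cs > Rb: they share group 1; the group trend gives Cs the larger value.
For reference (pm): Mg 139, Cl 99, Br 114, Rb 210, Cs 232.
So from largest to smallest: Cs > Rb > Mg > Br > Cl.

Cs > Rb > Mg > Br > Cl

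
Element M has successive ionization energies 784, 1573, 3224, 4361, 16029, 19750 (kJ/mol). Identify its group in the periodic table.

Look for the largest jump between consecutive ionization energies: IE5/IE4 ≈ 3.7, far larger than any earlier ratio.
That jump marks the point where a core electron is being removed. So the atom has 4 valence electrons.
A main-group element with 4 valence electrons is in group 14.

Group 14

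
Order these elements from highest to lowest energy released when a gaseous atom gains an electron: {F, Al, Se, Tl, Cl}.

F is in period 2, group 17; Al is in period 3, group 13; Cl is in period 3, group 17; Se is in period 4, group 16; Tl is in period 6, group 13.
Electron affinity generally becomes more exothermic across a period toward the halogens and less exothermic down a group.
Neither a single period nor a single group — weigh both effects.
Al > Tl: Al sits above Tl in group 13, so the down-group effect alone puts Al higher.
Se > Al: period and group pull opposite ways; the across-period shift dominates (195 vs 42 kJ/mol).
F > Se: both effects reinforce here, so F is clearly the higher of the two.
Cl > F: this pair runs against the simple trend — see the exception note.
Note the exception: Cl has a higher electron affinity than F, contrary to the simple trend — F's small 2p subshell makes the incoming electron feel strong e⁻–e⁻ repulsion, so Cl actually releases more energy on gaining an electron.
Approximate values (kJ/mol): F 328, Al 42, Cl 349, Se 195, Tl 19.
So from highest to lowest: Cl > F > Se > Al > Tl.

Cl, F, Se, Al, Tl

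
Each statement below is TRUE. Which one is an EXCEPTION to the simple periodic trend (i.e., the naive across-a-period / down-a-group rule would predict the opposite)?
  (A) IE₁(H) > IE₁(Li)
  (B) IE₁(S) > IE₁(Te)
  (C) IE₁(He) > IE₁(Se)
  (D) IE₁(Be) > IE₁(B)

(D)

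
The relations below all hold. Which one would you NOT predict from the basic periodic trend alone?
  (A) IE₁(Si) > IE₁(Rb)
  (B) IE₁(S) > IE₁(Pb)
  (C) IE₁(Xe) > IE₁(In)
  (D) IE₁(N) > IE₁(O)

(D)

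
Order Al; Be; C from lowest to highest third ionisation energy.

Al < C < Be

The third ionization energy removes an electron from the +2 ion. For each element: Al²⁺ still has 1 valence electron; Be²⁺ is the bare [He] core; C²⁺ still has 2 valence electrons.
Core electrons are held far more tightly than valence electrons, so Be tops the IE_3 order.
Valence configurations: Al²⁺ [Ne]3s¹, C²⁺ [He]2s².
The numbers (kJ/mol): Al 2745, Be 14849, C 4620.
Putting it together, IE_3: Al < C < Be.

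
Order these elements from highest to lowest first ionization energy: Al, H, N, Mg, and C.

H is in period 1, group 1; C is in period 2, group 14; N is in period 2, group 15; Mg is in period 3, group 2; Al is in period 3, group 13.
IE₁ increases left→right with effective nuclear charge and decreases top→bottom as the valence shell moves farther out.
Here both period and group differ, so the two effects have to be weighed against each other.
Mg > Al: this pair runs against the simple trend — see the exception note.
C > Mg: both effects reinforce here, so C is clearly the higher of the two.
H > C: the two effects oppose for this pair; the down-group effect wins (1312 vs 1086 kJ/mol).
N > H: the two effects oppose for this pair; the across-period effect wins (1402 vs 1312 kJ/mol).
Note the exception: Mg has a higher first ionization energy than Al, contrary to the simple trend — Al's single 3p electron is easier to remove than one from Mg's filled 3s².
Tabulated first ionization energy (kJ/mol): H 1312, C 1086, N 1402, Mg 738, Al 578.
So from highest to lowest: N > H > C > Mg > Al.

N > H > C > Mg > Al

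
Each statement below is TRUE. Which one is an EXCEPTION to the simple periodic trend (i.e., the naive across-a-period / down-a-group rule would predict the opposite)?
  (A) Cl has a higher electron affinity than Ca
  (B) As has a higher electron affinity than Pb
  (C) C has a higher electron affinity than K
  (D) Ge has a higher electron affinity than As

(D)

The general trend: electron affinity increases across a period and decreases down a group.
(A) Cl (period 3, group 17) vs Ca (period 4, group 2): the stated order agrees with the simple trend.
(B) As (period 4, group 15) vs Pb (period 6, group 14): the stated order agrees with the simple trend.
(C) C (period 2, group 14) vs K (period 4, group 1): the stated order agrees with the simple trend.
(D) Ge (period 4, group 14) vs As (period 4, group 15): the stated order contradicts the simple trend.
The exception is (D): adding an electron to As's half-filled 4p³ is unfavourable, so Ge (4p²) has the more exothermic EA.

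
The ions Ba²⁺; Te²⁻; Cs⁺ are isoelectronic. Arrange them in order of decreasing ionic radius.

Te²⁻ > Cs⁺ > Ba²⁺

All of these have 54 electrons, so size is governed by nuclear charge alone: the more protons, the stronger the pull on the same electron cloud, and the smaller the ion.
Nuclear charges: Ba²⁺ (Z=56), Cs⁺ (Z=55), Te²⁻ (Z=52).
Largest to smallest: Te²⁻ > Cs⁺ > Ba²⁺.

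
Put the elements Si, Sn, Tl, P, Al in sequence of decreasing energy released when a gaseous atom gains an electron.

Al is in period 3, group 13; Si is in period 3, group 14; P is in period 3, group 15; Sn is in period 5, group 14; Tl is in period 6, group 13.
Atoms with high Z_eff and room in the valence shell (especially the halogens) have the most exothermic electron affinities.
Here both period and group differ, so the two effects have to be weighed against each other.
Al > Tl: Al sits above Tl in group 13, so the down-group effect alone puts Al higher.
P > Al: P lies to the right of Al in period 3, so the across-period effect alone puts P higher.
Sn > P: this pair runs against the simple trend — see the exception note.
Si > Sn: Si sits above Sn in group 14, so the down-group effect alone puts Si higher.
Note the exception: Sn has a higher electron affinity than P, contrary to the simple trend — adding an electron to P's half-filled np³ subshell costs electron-pairing energy.
Note the exception: Si has a higher electron affinity than P, contrary to the simple trend — adding an electron to P's half-filled 3p³ is unfavourable, so Si (3p²) has the more exothermic EA.
Tabulated electron affinity (kJ/mol): Al 42, Si 134, P 72, Sn 107, Tl 19.
So from highest to lowest: Si > Sn > P > Al > Tl.

Si, Sn, P, Al, Tl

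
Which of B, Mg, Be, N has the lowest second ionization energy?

Mg

The second ionization energy removes an electron from the +1 ion. For each element: B⁺ still has 2 valence electrons; Mg⁺ still has 1 valence electron; Be⁺ still has 1 valence electron; N⁺ still has 4 valence electrons.
All are still removing valence electrons, so compare the +1 ions as you would atoms: IE_2 generally rises across a period (higher Z_eff) and falls down a group (larger shell), subject to the usual subshell exceptions.
Valence configurations: B⁺ [He]2s², Mg⁺ [Ne]3s¹, Be⁺ [He]2s¹, N⁺ [He]2s²2p².
The numbers (kJ/mol): B 2427, Mg 1451, Be 1757, N 2856.
Putting it together, IE_2: Mg < Be < B < N.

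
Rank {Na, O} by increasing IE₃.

O, Na

The third ionization energy removes an electron from the +2 ion. For each element: Na²⁺ is already 1 electron into the core; O²⁺ still has 4 valence electrons.
Pulling an electron out of a noble-gas core costs far more than removing a remaining valence electron, so Na sits at the high end of IE_3.
Approximate IE_3 values (kJ/mol): Na 6910, O 5300.
Hence IE_3: O < Na.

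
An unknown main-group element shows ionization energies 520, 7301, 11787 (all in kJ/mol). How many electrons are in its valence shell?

1

Look for the largest jump between consecutive ionization energies: IE2/IE1 ≈ 14.0, far larger than any earlier ratio.
That jump marks the point where a core electron is being removed. So the atom has 1 valence electron.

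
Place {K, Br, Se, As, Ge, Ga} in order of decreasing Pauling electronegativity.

Br > Se > As > Ge > Ga > K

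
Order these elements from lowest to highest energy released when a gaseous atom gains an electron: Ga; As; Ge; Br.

Ga, As, Ge, Br

EA tends to increase across a period and decrease down a group, though the pattern is less regular than for IE or radius.
All lie in period 4; the across-period trend (electron affinity increases left to right) applies, with the exception below.
Note the exception: Ge has a higher electron affinity than As, contrary to the simple trend — adding an electron to As's half-filled 4p³ is unfavourable, so Ge (4p²) has the more exothermic EA.
Tabulated electron affinity (kJ/mol): Ga 29, Ge 119, As 78, Br 325.
So from lowest to highest: Ga < As < Ge < Br.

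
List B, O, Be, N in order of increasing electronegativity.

Be < B < N < O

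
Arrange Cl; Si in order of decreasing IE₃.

Cl, Si

After 2 electrons have been removed, what remains? Cl²⁺ still has 5 valence electrons; Si²⁺ still has 2 valence electrons.
All are still removing valence electrons, so compare the +2 ions as you would atoms: IE_3 generally rises across a period (higher Z_eff) and falls down a group (larger shell), subject to the usual subshell exceptions.
Valence configurations: Cl²⁺ [Ne]3s²3p³, Si²⁺ [Ne]3s².
The numbers (kJ/mol): Cl 3822, Si 3232.
So the third ionization energies run Si < Cl.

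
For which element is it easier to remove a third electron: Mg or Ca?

Consider each +2 ion: Mg²⁺ is the bare [Ne] core; Ca²⁺ is the bare [Ar] core.
All of these are removing an electron from a noble-gas core or deeper; the smaller core (lower principal quantum number) is held far more tightly, and within a period the higher nuclear charge binds the same core more tightly.
Tabulated IE_3 (kJ/mol): Mg 7733, Ca 4912.
Overall IE_3 order: Ca < Mg.

Ca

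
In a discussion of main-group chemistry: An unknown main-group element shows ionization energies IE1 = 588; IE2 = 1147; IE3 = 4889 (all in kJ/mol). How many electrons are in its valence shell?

2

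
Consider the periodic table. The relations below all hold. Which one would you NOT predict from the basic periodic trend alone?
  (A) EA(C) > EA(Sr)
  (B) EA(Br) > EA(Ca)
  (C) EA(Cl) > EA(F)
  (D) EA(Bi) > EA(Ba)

(C)

The general trend: electron affinity increases across a period and decreases down a group.
(A) C (period 2, group 14) vs Sr (period 5, group 2): the stated order agrees with the simple trend.
(B) Br (period 4, group 17) vs Ca (period 4, group 2): the stated order agrees with the simple trend.
(C) Cl (period 3, group 17) vs F (period 2, group 17): the stated order contradicts the simple trend.
(D) Bi (period 6, group 15) vs Ba (period 6, group 2): the stated order agrees with the simple trend.
The exception is (C): F's small 2p subshell makes the incoming electron feel strong e⁻–e⁻ repulsion, so Cl actually releases more energy on gaining an electron.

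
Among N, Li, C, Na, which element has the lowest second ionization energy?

Consider each +1 ion: N⁺ still has 4 valence electrons; Li⁺ is the bare [He] core; C⁺ still has 3 valence electrons; Na⁺ is the bare [Ne] core.
Breaking into a closed-shell core is much more expensive than removing a leftover valence electron — Na and Li have the largest IE_2 here.
Valence configurations: N⁺ [He]2s²2p², C⁺ [He]2s²2p¹.
Tabulated IE_2 (kJ/mol): N 2856, Li 7298, C 2353, Na 4562.
So the second ionization energies run C < N < Na < Li.

C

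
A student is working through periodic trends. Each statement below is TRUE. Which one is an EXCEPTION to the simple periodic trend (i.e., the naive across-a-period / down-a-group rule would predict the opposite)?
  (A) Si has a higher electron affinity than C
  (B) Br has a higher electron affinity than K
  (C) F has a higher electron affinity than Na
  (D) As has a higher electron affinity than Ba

(A)

The general trend: electron affinity increases across a period and decreases down a group.
(A) Si (period 3, group 14) vs C (period 2, group 14): the stated order contradicts the simple trend.
(B) Br (period 4, group 17) vs K (period 4, group 1): the stated order agrees with the simple trend.
(C) F (period 2, group 17) vs Na (period 3, group 1): the stated order agrees with the simple trend.
(D) As (period 4, group 15) vs Ba (period 6, group 2): the stated order agrees with the simple trend.
The exception is (A): Si's larger, more diffuse 3p orbitals accept an added electron slightly more readily than C's compact 2p.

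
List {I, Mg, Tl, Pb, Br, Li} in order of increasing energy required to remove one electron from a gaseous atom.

Li, Tl, Pb, Mg, I, Br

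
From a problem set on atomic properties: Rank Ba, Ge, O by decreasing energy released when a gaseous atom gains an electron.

O > Ge > Ba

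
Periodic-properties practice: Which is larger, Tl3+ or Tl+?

Tl+

Both ions have Z = 81 protons, but Tl3+ has lost more electrons, so its remaining electrons feel a larger effective nuclear charge per electron and are pulled in more tightly.
Higher positive charge → smaller ion, so Tl+ > Tl3+.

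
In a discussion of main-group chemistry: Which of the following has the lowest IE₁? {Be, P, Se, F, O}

Be

Be is in period 2, group 2; O is in period 2, group 16; F is in period 2, group 17; P is in period 3, group 15; Se is in period 4, group 16.
Removing the outermost electron gets harder across a period and easier down a group.
Neither a single period nor a single group — weigh both effects.
Se > Be: period and group pull opposite ways; the across-period shift dominates (941 vs 900 kJ/mol).
P > Se: period and group pull opposite ways; the down-group shift dominates (1012 vs 941 kJ/mol).
O > P: both effects reinforce here, so O is clearly the higher of the two.
F > O: both are in period 2; the period trend gives F the larger value.
Tabulated first ionization energy (kJ/mol): Be 900, O 1314, F 1681, P 1012, Se 941.
The lowest IE₁ among these belongs to Be.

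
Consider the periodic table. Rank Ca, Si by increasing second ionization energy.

Ca < Si

IE_2 is the cost of taking one more electron from the +1 cation: Ca⁺ still has 1 valence electron; Si⁺ still has 3 valence electrons.
All are still removing valence electrons, so compare the +1 ions as you would atoms: IE_2 generally rises across a period (higher Z_eff) and falls down a group (larger shell), subject to the usual subshell exceptions.
Valence configurations: Ca⁺ [Ar]4s¹, Si⁺ [Ne]3s²3p¹.
Tabulated IE_2 (kJ/mol): Ca 1145, Si 1577.
Hence IE_2: Ca < Si.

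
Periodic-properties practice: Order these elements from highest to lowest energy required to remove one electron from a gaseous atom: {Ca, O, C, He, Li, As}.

He, O, C, As, Ca, Li

First ionization energy rises across a period (greater Z_eff holds electrons more tightly) and falls down a group (valence electrons are farther from the nucleus).
Here both period and group differ, so the two effects have to be weighed against each other.
Ca > Li: the two effects oppose for this pair; the across-period effect wins (590 vs 520 kJ/mol).
As > Ca: both are in period 4; the period trend gives As the larger value.
C > As: the two effects oppose for this pair; the down-group effect wins (1086 vs 947 kJ/mol).
O > C: O lies to the right of C in period 2, so the across-period effect alone puts O higher.
He > O: both effects reinforce here, so He is clearly the higher of the two.
For reference (kJ/mol): He 2372, Li 520, C 1086, O 1314, Ca 590, As 947.
So from highest to lowest: He > O > C > As > Ca > Li.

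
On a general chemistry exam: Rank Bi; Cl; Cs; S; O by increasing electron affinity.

Cs, Bi, O, S, Cl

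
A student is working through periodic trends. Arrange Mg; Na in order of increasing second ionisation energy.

Mg, Na

After 1 electron has been removed, what remains? Mg⁺ still has 1 valence electron; Na⁺ is the bare [Ne] core.
Core electrons are held far more tightly than valence electrons, so Na tops the IE_2 order.
The numbers (kJ/mol): Mg 1451, Na 4562.
Overall IE_2 order: Mg < Na.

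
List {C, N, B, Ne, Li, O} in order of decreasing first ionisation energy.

Li is in period 2, group 1; B is in period 2, group 13; C is in period 2, group 14; N is in period 2, group 15; O is in period 2, group 16; Ne is in period 2, group 18.
First ionization energy rises across a period (greater Z_eff holds electrons more tightly) and falls down a group (valence electrons are farther from the nucleus).
All lie in period 2; the across-period trend (first ionization energy increases left to right) applies, with the exception below.
Note the exception: N has a higher first ionization energy than O, contrary to the simple trend — pairing an electron in O's 2p⁴ costs repulsion energy, so O ionizes more easily than half-filled N (2p³).
Approximate values (kJ/mol): Li 520, B 801, C 1086, N 1402, O 1314, Ne 2081.
So from highest to lowest: Ne > N > O > C > B > Li.

Ne > N > O > C > B > Li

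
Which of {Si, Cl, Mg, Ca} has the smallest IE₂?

After 1 electron has been removed, what remains? Si⁺ still has 3 valence electrons; Cl⁺ still has 6 valence electrons; Mg⁺ still has 1 valence electron; Ca⁺ still has 1 valence electron.
All are still removing valence electrons, so compare the +1 ions as you would atoms: IE_2 generally rises across a period (higher Z_eff) and falls down a group (larger shell), subject to the usual subshell exceptions.
Valence configurations: Si⁺ [Ne]3s²3p¹, Cl⁺ [Ne]3s²3p⁴, Mg⁺ [Ne]3s¹, Ca⁺ [Ar]4s¹.
Tabulated IE_2 (kJ/mol): Si 1577, Cl 2298, Mg 1451, Ca 1145.
Putting it together, IE_2: Ca < Mg < Si < Cl.

Ca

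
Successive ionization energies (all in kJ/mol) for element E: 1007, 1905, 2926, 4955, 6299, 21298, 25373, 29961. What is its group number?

Group 15

Look for the largest jump between consecutive ionization energies: IE6/IE5 ≈ 3.4, far larger than any earlier ratio.
That jump marks the point where a core electron is being removed. So the atom has 5 valence electrons.
A main-group element with 5 valence electrons is in group 15.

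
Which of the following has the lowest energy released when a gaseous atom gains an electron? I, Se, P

P

P is in period 3, group 15; Se is in period 4, group 16; I is in period 5, group 17.
Adding an electron releases more energy for atoms nearer the top right (short of the noble gases).
A diagonal step moves right (one effect) and down (the opposite effect) at once.
Se > P: the two effects oppose for this pair; the across-period effect wins (195 vs 72 kJ/mol).
I > Se: the two effects oppose for this pair; the across-period effect wins (295 vs 195 kJ/mol).
Approximate values (kJ/mol): P 72, Se 195, I 295.
The lowest energy released when a gaseous atom gains an electron among these belongs to P.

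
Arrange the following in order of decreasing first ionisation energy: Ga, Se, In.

Ga is in period 4, group 13; Se is in period 4, group 16; In is in period 5, group 13.
Across a period the outer electron is held more tightly (higher IE₁); down a group it sits in a higher shell, more shielded, and comes off more easily.
Neither a single period nor a single group — weigh both effects.
Ga > In: they share group 13; the group trend gives Ga the larger value.
Se > Ga: both are in period 4; the period trend gives Se the larger value.
For reference (kJ/mol): Ga 579, Se 941, In 558.
So from highest to lowest: Se > Ga > In.

Se > Ga > In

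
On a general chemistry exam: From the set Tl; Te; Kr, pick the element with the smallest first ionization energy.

Tl

Kr is in period 4, group 18; Te is in period 5, group 16; Tl is in period 6, group 13.
Across a period the outer electron is held more tightly (higher IE₁); down a group it sits in a higher shell, more shielded, and comes off more easily.
Neither a single period nor a single group — weigh both effects.
Te > Tl: both effects reinforce here, so Te is clearly the higher of the two.
Kr > Te: relative to Te, both the across-period and down-group shifts push Kr's first ionization energy up.
For reference (kJ/mol): Kr 1351, Te 869, Tl 589.
The smallest first ionization energy among these belongs to Tl.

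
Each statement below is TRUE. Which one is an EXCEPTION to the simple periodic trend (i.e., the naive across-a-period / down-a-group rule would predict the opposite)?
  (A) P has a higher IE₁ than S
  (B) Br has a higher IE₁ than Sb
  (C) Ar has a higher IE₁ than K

(A)

The general trend: IE₁ increases across a period and decreases down a group.
(A) P (period 3, group 15) vs S (period 3, group 16): the stated order contradicts the simple trend.
(B) Br (period 4, group 17) vs Sb (period 5, group 15): the stated order agrees with the simple trend.
(C) Ar (period 3, group 18) vs K (period 4, group 1): the stated order agrees with the simple trend.
The exception is (A): S (3p⁴) ionizes more easily than half-filled P (3p³) because the paired 3p electron in S is pushed out by e⁻–e⁻ repulsion.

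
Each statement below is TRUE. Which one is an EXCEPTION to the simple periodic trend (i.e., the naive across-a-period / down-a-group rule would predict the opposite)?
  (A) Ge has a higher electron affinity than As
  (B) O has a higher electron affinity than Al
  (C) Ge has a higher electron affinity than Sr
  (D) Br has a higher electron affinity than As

(A)

The general trend: electron affinity increases across a period and decreases down a group.
(A) Ge (period 4, group 14) vs As (period 4, group 15): the stated order contradicts the simple trend.
(B) O (period 2, group 16) vs Al (period 3, group 13): the stated order agrees with the simple trend.
(C) Ge (period 4, group 14) vs Sr (period 5, group 2): the stated order agrees with the simple trend.
(D) Br (period 4, group 17) vs As (period 4, group 15): the stated order agrees with the simple trend.
The exception is (A): adding an electron to As's half-filled 4p³ is unfavourable, so Ge (4p²) has the more exothermic EA.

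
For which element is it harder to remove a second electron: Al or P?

P

Consider each +1 ion: Al⁺ still has 2 valence electrons; P⁺ still has 4 valence electrons.
All are still removing valence electrons, so compare the +1 ions as you would atoms: IE_2 generally rises across a period (higher Z_eff) and falls down a group (larger shell), subject to the usual subshell exceptions.
Valence configurations: Al⁺ [Ne]3s², P⁺ [Ne]3s²3p².
Approximate IE_2 values (kJ/mol): Al 1817, P 1907.
Putting it together, IE_2: Al < P.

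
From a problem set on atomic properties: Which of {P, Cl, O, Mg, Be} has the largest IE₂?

O

IE_2 is the cost of taking one more electron from the +1 cation: P⁺ still has 4 valence electrons; Cl⁺ still has 6 valence electrons; O⁺ still has 5 valence electrons; Mg⁺ still has 1 valence electron; Be⁺ still has 1 valence electron.
All are still removing valence electrons, so compare the +1 ions as you would atoms: IE_2 generally rises across a period (higher Z_eff) and falls down a group (larger shell), subject to the usual subshell exceptions.
Valence configurations: P⁺ [Ne]3s²3p², Cl⁺ [Ne]3s²3p⁴, O⁺ [He]2s²2p³, Mg⁺ [Ne]3s¹, Be⁺ [He]2s¹.
Tabulated IE_2 (kJ/mol): P 1907, Cl 2298, O 3388, Mg 1451, Be 1757.
Hence IE_2: Mg < Be < P < Cl < O.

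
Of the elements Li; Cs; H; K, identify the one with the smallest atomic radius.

H

H is in period 1, group 1; Li is in period 2, group 1; K is in period 4, group 1; Cs is in period 6, group 1.
Radius decreases left→right (rising Z_eff, same n) and increases top→bottom (higher n).
All are in group 1, so atomic radius increases down the group.
The smallest atomic radius among these belongs to H.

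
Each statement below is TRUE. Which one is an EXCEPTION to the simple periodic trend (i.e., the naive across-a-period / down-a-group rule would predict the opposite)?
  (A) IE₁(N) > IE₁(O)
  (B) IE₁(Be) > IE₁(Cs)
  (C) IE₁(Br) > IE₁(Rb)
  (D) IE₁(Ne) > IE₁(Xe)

(A)

The general trend: first ionization energy increases across a period and decreases down a group.
(A) N (period 2, group 15) vs O (period 2, group 16): the stated order contradicts the simple trend.
(B) Be (period 2, group 2) vs Cs (period 6, group 1): the stated order agrees with the simple trend.
(C) Br (period 4, group 17) vs Rb (period 5, group 1): the stated order agrees with the simple trend.
(D) Ne (period 2, group 18) vs Xe (period 5, group 18): the stated order agrees with the simple trend.
The exception is (A): pairing an electron in O's 2p⁴ costs repulsion energy, so O ionizes more easily than half-filled N (2p³).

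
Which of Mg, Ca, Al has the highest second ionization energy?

Al

IE_2 is the cost of taking one more electron from the +1 cation: Mg⁺ still has 1 valence electron; Ca⁺ still has 1 valence electron; Al⁺ still has 2 valence electrons.
All are still removing valence electrons, so compare the +1 ions as you would atoms: IE_2 generally rises across a period (higher Z_eff) and falls down a group (larger shell), subject to the usual subshell exceptions.
Valence configurations: Mg⁺ [Ne]3s¹, Ca⁺ [Ar]4s¹, Al⁺ [Ne]3s².
Tabulated IE_2 (kJ/mol): Mg 1451, Ca 1145, Al 1817.
So the second ionization energies run Ca < Mg < Al.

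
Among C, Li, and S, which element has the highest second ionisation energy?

Li

IE_2 is the cost of taking one more electron from the +1 cation: C⁺ still has 3 valence electrons; Li⁺ is the bare [He] core; S⁺ still has 5 valence electrons.
Core electrons are held far more tightly than valence electrons, so Li tops the IE_2 order.
Valence configurations: C⁺ [He]2s²2p¹, S⁺ [Ne]3s²3p³.
The numbers (kJ/mol): C 2353, Li 7298, S 2252.
Overall IE_2 order: S < C < Li.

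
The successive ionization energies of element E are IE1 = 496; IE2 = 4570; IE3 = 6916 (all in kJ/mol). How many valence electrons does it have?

1

Look for the largest jump between consecutive ionization energies: IE2/IE1 ≈ 9.2, far larger than any earlier ratio.
That jump marks the point where a core electron is being removed. So the atom has 1 valence electron.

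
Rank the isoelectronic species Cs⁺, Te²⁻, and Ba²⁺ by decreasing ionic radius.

Te²⁻ > Cs⁺ > Ba²⁺

All of these have 54 electrons, so size is governed by nuclear charge alone: the more protons, the stronger the pull on the same electron cloud, and the smaller the ion.
Nuclear charges: Ba²⁺ (Z=56), Cs⁺ (Z=55), Te²⁻ (Z=52).
Largest to smallest: Te²⁻ > Cs⁺ > Ba²⁺.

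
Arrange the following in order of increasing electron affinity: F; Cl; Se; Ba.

Ba < Se < F < Cl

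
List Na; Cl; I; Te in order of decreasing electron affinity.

Cl > I > Te > Na

Na is in period 3, group 1; Cl is in period 3, group 17; Te is in period 5, group 16; I is in period 5, group 17.
Adding an electron releases more energy for atoms nearer the top right (short of the noble gases).
Neither a single period nor a single group — weigh both effects.
Te > Na: period and group pull opposite ways; the across-period shift dominates (190 vs 53 kJ/mol).
I > Te: both are in period 5; the period trend gives I the larger value.
Cl > I: Cl sits above I in group 17, so the down-group effect alone puts Cl higher.
Tabulated electron affinity (kJ/mol): Na 53, Cl 349, Te 190, I 295.
So from highest to lowest: Cl > I > Te > Na.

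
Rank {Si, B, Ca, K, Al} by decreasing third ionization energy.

Ca > K > B > Si > Al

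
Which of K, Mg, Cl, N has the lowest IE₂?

Mg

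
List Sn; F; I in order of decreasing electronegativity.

F > I > Sn

F is in period 2, group 17; Sn is in period 5, group 14; I is in period 5, group 17.
EN rises left→right (higher Z_eff, smaller atoms) and falls top→bottom (larger, more shielded atoms).
Neither a single period nor a single group — weigh both effects.
I > Sn: I lies to the right of Sn in period 5, so the across-period effect alone puts I higher.
F > I: they share group 17; the group trend gives F the larger value.
Tabulated electronegativity (Pauling): F 3.98, Sn 1.96, I 2.66.
So from highest to lowest: F > I > Sn.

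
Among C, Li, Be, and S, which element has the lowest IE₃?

Consider each +2 ion: C²⁺ still has 2 valence electrons; Li²⁺ is already 1 electron into the core; Be²⁺ is the bare [He] core; S²⁺ still has 4 valence electrons.
Pulling an electron out of a noble-gas core costs far more than removing a remaining valence electron, so Li and Be sit at the high end of IE_3.
Valence configurations: C²⁺ [He]2s², S²⁺ [Ne]3s²3p².
Approximate IE_3 values (kJ/mol): C 4620, Li 11815, Be 14849, S 3357.
Overall IE_3 order: S < C < Li < Be.

S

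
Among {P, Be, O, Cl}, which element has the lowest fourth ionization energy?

Consider each +3 ion: P³⁺ still has 2 valence electrons; Be³⁺ is already 1 electron into the core; O³⁺ still has 3 valence electrons; Cl³⁺ still has 4 valence electrons.
Breaking into a closed-shell core is much more expensive than removing a leftover valence electron — Be has the largest IE_4 here.
Valence configurations: P³⁺ [Ne]3s², O³⁺ [He]2s²2p¹, Cl³⁺ [Ne]3s²3p².
Tabulated IE_4 (kJ/mol): P 4964, Be 21007, O 7469, Cl 5159.
Putting it together, IE_4: P < Cl < O < Be.

P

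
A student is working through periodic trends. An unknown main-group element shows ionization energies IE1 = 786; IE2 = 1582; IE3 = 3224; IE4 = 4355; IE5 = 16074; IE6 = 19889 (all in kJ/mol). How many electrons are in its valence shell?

Look for the largest jump between consecutive ionization energies: IE5/IE4 ≈ 3.7, far larger than any earlier ratio.
That jump marks the point where a core electron is being removed. So the atom has 4 valence electrons.

4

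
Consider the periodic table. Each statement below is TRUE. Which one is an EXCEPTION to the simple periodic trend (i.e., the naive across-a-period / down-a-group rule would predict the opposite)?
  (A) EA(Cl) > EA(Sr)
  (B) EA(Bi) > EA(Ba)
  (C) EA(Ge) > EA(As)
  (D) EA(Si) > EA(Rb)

The general trend: electron affinity increases across a period and decreases down a group.
(A) Cl (period 3, group 17) vs Sr (period 5, group 2): the stated order agrees with the simple trend.
(B) Bi (period 6, group 15) vs Ba (period 6, group 2): the stated order agrees with the simple trend.
(C) Ge (period 4, group 14) vs As (period 4, group 15): the stated order contradicts the simple trend.
(D) Si (period 3, group 14) vs Rb (period 5, group 1): the stated order agrees with the simple trend.
The exception is (C): adding an electron to As's half-filled 4p³ is unfavourable, so Ge (4p²) has the more exothermic EA.

(C)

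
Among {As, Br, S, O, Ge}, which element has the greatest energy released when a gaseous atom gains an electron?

Br

O is in period 2, group 16; S is in period 3, group 16; Ge is in period 4, group 14; As is in period 4, group 15; Br is in period 4, group 17.
EA tends to increase across a period and decrease down a group, though the pattern is less regular than for IE or radius.
Here both period and group differ, so the two effects have to be weighed against each other.
Ge > As: this pair runs against the simple trend — see the exception note.
O > Ge: relative to Ge, both the across-period and down-group shifts push O's electron affinity up.
S > O: this pair runs against the simple trend — see the exception note.
Br > S: the two effects oppose for this pair; the across-period effect wins (325 vs 200 kJ/mol).
Note the exception: Ge has a higher electron affinity than As, contrary to the simple trend — adding an electron to As's half-filled 4p³ is unfavourable, so Ge (4p²) has the more exothermic EA.
Note the exception: S has a higher electron affinity than O, contrary to the simple trend — the compact 2p subshell of O repels the added electron more than S's larger 3p does.
For reference (kJ/mol): O 141, S 200, Ge 119, As 78, Br 325.
The greatest energy released when a gaseous atom gains an electron among these belongs to Br.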